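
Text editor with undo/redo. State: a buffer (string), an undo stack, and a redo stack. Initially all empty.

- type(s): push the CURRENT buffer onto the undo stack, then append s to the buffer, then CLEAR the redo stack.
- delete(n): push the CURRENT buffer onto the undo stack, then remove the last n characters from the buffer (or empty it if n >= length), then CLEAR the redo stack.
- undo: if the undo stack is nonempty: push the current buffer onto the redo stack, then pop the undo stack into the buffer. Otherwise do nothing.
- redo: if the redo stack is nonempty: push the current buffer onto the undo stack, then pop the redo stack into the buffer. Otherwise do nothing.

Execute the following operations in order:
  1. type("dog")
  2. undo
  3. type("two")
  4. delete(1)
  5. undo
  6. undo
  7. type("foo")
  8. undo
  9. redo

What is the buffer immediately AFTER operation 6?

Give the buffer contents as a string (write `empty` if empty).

Answer: empty

Derivation:
After op 1 (type): buf='dog' undo_depth=1 redo_depth=0
After op 2 (undo): buf='(empty)' undo_depth=0 redo_depth=1
After op 3 (type): buf='two' undo_depth=1 redo_depth=0
After op 4 (delete): buf='tw' undo_depth=2 redo_depth=0
After op 5 (undo): buf='two' undo_depth=1 redo_depth=1
After op 6 (undo): buf='(empty)' undo_depth=0 redo_depth=2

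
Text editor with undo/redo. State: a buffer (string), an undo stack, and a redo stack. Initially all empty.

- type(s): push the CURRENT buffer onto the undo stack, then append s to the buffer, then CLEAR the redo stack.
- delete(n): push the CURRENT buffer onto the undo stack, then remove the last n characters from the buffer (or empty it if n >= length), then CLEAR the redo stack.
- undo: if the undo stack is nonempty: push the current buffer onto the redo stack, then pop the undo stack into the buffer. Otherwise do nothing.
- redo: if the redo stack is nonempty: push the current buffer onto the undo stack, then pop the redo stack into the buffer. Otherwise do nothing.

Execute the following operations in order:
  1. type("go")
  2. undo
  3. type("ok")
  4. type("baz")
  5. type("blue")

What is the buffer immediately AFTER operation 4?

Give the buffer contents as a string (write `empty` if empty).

After op 1 (type): buf='go' undo_depth=1 redo_depth=0
After op 2 (undo): buf='(empty)' undo_depth=0 redo_depth=1
After op 3 (type): buf='ok' undo_depth=1 redo_depth=0
After op 4 (type): buf='okbaz' undo_depth=2 redo_depth=0

Answer: okbaz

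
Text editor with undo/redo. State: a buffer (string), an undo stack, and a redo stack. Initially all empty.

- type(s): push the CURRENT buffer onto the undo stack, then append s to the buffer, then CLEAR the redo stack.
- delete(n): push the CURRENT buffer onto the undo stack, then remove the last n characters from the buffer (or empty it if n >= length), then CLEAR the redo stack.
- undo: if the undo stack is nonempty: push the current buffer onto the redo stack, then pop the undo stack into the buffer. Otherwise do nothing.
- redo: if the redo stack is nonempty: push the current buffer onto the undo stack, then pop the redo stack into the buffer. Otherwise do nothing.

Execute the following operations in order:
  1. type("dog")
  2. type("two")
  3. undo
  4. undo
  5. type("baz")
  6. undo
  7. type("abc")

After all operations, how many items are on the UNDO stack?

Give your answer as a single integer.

After op 1 (type): buf='dog' undo_depth=1 redo_depth=0
After op 2 (type): buf='dogtwo' undo_depth=2 redo_depth=0
After op 3 (undo): buf='dog' undo_depth=1 redo_depth=1
After op 4 (undo): buf='(empty)' undo_depth=0 redo_depth=2
After op 5 (type): buf='baz' undo_depth=1 redo_depth=0
After op 6 (undo): buf='(empty)' undo_depth=0 redo_depth=1
After op 7 (type): buf='abc' undo_depth=1 redo_depth=0

Answer: 1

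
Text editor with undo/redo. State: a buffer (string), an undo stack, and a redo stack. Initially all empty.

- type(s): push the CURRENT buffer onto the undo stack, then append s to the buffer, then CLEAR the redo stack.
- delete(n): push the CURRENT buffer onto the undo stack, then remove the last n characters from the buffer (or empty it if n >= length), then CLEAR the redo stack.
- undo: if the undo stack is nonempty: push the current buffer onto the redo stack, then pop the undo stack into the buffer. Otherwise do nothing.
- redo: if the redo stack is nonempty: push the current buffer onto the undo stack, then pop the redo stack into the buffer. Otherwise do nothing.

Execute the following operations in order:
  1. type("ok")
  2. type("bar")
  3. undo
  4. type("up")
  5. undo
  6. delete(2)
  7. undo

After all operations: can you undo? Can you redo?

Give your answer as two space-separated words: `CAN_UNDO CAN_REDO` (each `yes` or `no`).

After op 1 (type): buf='ok' undo_depth=1 redo_depth=0
After op 2 (type): buf='okbar' undo_depth=2 redo_depth=0
After op 3 (undo): buf='ok' undo_depth=1 redo_depth=1
After op 4 (type): buf='okup' undo_depth=2 redo_depth=0
After op 5 (undo): buf='ok' undo_depth=1 redo_depth=1
After op 6 (delete): buf='(empty)' undo_depth=2 redo_depth=0
After op 7 (undo): buf='ok' undo_depth=1 redo_depth=1

Answer: yes yes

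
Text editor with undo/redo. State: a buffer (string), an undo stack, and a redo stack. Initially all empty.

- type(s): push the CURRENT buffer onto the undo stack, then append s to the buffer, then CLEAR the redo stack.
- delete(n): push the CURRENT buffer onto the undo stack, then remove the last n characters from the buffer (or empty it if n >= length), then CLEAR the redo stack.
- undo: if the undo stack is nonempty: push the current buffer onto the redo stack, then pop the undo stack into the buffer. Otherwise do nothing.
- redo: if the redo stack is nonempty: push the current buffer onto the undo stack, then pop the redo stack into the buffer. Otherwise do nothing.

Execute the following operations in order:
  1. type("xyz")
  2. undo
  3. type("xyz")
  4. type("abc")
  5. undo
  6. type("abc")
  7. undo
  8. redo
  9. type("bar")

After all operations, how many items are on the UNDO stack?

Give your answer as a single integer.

Answer: 3

Derivation:
After op 1 (type): buf='xyz' undo_depth=1 redo_depth=0
After op 2 (undo): buf='(empty)' undo_depth=0 redo_depth=1
After op 3 (type): buf='xyz' undo_depth=1 redo_depth=0
After op 4 (type): buf='xyzabc' undo_depth=2 redo_depth=0
After op 5 (undo): buf='xyz' undo_depth=1 redo_depth=1
After op 6 (type): buf='xyzabc' undo_depth=2 redo_depth=0
After op 7 (undo): buf='xyz' undo_depth=1 redo_depth=1
After op 8 (redo): buf='xyzabc' undo_depth=2 redo_depth=0
After op 9 (type): buf='xyzabcbar' undo_depth=3 redo_depth=0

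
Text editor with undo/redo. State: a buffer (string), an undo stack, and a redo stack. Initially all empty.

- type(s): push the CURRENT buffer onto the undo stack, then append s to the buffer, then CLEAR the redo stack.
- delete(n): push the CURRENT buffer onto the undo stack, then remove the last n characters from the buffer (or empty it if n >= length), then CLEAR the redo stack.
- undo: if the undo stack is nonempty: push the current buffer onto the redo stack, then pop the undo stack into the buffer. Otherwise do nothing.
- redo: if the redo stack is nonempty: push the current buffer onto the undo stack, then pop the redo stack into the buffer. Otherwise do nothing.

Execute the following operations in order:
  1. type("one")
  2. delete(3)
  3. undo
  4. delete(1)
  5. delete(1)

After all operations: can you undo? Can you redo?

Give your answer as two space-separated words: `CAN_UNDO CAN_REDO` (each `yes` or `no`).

After op 1 (type): buf='one' undo_depth=1 redo_depth=0
After op 2 (delete): buf='(empty)' undo_depth=2 redo_depth=0
After op 3 (undo): buf='one' undo_depth=1 redo_depth=1
After op 4 (delete): buf='on' undo_depth=2 redo_depth=0
After op 5 (delete): buf='o' undo_depth=3 redo_depth=0

Answer: yes no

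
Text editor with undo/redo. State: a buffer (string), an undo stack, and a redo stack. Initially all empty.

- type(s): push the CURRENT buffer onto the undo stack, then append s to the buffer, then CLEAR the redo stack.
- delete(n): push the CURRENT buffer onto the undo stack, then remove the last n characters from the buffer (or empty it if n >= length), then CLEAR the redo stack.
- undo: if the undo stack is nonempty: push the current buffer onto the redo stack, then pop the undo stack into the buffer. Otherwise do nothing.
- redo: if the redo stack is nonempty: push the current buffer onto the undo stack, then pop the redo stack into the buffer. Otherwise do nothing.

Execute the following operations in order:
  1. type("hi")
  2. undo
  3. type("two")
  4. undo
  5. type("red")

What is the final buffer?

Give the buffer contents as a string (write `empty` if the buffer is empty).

Answer: red

Derivation:
After op 1 (type): buf='hi' undo_depth=1 redo_depth=0
After op 2 (undo): buf='(empty)' undo_depth=0 redo_depth=1
After op 3 (type): buf='two' undo_depth=1 redo_depth=0
After op 4 (undo): buf='(empty)' undo_depth=0 redo_depth=1
After op 5 (type): buf='red' undo_depth=1 redo_depth=0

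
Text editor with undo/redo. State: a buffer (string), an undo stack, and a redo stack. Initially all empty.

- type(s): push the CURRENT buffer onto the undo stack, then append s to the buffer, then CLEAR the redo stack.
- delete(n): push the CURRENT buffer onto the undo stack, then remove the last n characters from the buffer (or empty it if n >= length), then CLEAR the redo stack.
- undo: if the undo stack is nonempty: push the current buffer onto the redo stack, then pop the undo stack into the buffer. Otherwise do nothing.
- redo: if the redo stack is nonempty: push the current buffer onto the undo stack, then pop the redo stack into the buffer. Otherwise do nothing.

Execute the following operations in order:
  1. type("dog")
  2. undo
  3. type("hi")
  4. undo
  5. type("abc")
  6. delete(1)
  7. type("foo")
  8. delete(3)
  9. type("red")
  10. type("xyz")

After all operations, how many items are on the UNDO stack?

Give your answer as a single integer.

After op 1 (type): buf='dog' undo_depth=1 redo_depth=0
After op 2 (undo): buf='(empty)' undo_depth=0 redo_depth=1
After op 3 (type): buf='hi' undo_depth=1 redo_depth=0
After op 4 (undo): buf='(empty)' undo_depth=0 redo_depth=1
After op 5 (type): buf='abc' undo_depth=1 redo_depth=0
After op 6 (delete): buf='ab' undo_depth=2 redo_depth=0
After op 7 (type): buf='abfoo' undo_depth=3 redo_depth=0
After op 8 (delete): buf='ab' undo_depth=4 redo_depth=0
After op 9 (type): buf='abred' undo_depth=5 redo_depth=0
After op 10 (type): buf='abredxyz' undo_depth=6 redo_depth=0

Answer: 6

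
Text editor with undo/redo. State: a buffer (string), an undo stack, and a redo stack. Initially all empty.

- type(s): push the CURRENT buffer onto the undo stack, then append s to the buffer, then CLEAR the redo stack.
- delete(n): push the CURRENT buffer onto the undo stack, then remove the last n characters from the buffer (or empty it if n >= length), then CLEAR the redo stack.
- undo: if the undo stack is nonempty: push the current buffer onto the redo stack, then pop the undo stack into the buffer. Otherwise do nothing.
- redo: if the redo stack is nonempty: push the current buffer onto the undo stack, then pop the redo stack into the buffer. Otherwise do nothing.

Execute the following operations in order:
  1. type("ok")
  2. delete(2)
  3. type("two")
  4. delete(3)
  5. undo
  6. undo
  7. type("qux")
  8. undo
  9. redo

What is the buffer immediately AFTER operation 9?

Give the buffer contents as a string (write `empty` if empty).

After op 1 (type): buf='ok' undo_depth=1 redo_depth=0
After op 2 (delete): buf='(empty)' undo_depth=2 redo_depth=0
After op 3 (type): buf='two' undo_depth=3 redo_depth=0
After op 4 (delete): buf='(empty)' undo_depth=4 redo_depth=0
After op 5 (undo): buf='two' undo_depth=3 redo_depth=1
After op 6 (undo): buf='(empty)' undo_depth=2 redo_depth=2
After op 7 (type): buf='qux' undo_depth=3 redo_depth=0
After op 8 (undo): buf='(empty)' undo_depth=2 redo_depth=1
After op 9 (redo): buf='qux' undo_depth=3 redo_depth=0

Answer: qux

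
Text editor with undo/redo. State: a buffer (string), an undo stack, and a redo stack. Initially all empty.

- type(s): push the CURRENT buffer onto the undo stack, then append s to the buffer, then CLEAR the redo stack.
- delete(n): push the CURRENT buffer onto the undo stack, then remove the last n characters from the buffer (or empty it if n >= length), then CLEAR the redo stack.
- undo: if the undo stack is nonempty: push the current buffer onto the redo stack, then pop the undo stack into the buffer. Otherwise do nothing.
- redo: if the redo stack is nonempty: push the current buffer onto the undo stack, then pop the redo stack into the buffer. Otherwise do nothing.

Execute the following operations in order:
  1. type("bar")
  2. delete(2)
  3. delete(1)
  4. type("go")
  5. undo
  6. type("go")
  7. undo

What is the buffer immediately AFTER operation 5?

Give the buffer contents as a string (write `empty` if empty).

After op 1 (type): buf='bar' undo_depth=1 redo_depth=0
After op 2 (delete): buf='b' undo_depth=2 redo_depth=0
After op 3 (delete): buf='(empty)' undo_depth=3 redo_depth=0
After op 4 (type): buf='go' undo_depth=4 redo_depth=0
After op 5 (undo): buf='(empty)' undo_depth=3 redo_depth=1

Answer: empty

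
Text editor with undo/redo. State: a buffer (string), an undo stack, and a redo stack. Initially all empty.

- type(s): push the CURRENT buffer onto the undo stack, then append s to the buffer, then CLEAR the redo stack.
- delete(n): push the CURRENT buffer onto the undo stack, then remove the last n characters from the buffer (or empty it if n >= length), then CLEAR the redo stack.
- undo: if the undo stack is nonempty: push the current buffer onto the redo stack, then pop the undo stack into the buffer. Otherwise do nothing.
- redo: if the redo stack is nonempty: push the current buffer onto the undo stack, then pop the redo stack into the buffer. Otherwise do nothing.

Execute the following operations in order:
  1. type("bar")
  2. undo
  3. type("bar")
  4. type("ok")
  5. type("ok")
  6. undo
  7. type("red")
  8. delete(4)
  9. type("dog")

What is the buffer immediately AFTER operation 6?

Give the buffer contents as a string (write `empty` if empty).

After op 1 (type): buf='bar' undo_depth=1 redo_depth=0
After op 2 (undo): buf='(empty)' undo_depth=0 redo_depth=1
After op 3 (type): buf='bar' undo_depth=1 redo_depth=0
After op 4 (type): buf='barok' undo_depth=2 redo_depth=0
After op 5 (type): buf='barokok' undo_depth=3 redo_depth=0
After op 6 (undo): buf='barok' undo_depth=2 redo_depth=1

Answer: barok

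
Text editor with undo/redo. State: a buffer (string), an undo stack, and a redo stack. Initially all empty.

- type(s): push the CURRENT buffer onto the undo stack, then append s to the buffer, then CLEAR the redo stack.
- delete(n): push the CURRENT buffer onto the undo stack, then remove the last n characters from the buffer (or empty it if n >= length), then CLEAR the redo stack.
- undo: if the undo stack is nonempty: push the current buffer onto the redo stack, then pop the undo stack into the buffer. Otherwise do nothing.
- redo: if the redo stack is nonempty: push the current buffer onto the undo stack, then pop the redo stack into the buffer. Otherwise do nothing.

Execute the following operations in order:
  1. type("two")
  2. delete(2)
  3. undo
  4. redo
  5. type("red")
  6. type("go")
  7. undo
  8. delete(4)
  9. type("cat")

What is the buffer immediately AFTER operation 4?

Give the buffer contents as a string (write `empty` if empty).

Answer: t

Derivation:
After op 1 (type): buf='two' undo_depth=1 redo_depth=0
After op 2 (delete): buf='t' undo_depth=2 redo_depth=0
After op 3 (undo): buf='two' undo_depth=1 redo_depth=1
After op 4 (redo): buf='t' undo_depth=2 redo_depth=0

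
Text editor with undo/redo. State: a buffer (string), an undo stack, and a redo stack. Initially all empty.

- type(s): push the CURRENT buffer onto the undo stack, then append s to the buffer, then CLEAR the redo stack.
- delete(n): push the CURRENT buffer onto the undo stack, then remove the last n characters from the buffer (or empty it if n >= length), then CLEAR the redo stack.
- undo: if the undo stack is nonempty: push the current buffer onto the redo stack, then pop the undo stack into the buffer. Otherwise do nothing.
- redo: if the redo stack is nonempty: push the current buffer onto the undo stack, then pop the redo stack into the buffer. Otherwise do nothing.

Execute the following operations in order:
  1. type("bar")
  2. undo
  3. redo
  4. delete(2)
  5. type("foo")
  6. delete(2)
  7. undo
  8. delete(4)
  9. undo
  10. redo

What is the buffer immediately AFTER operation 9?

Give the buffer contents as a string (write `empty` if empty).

After op 1 (type): buf='bar' undo_depth=1 redo_depth=0
After op 2 (undo): buf='(empty)' undo_depth=0 redo_depth=1
After op 3 (redo): buf='bar' undo_depth=1 redo_depth=0
After op 4 (delete): buf='b' undo_depth=2 redo_depth=0
After op 5 (type): buf='bfoo' undo_depth=3 redo_depth=0
After op 6 (delete): buf='bf' undo_depth=4 redo_depth=0
After op 7 (undo): buf='bfoo' undo_depth=3 redo_depth=1
After op 8 (delete): buf='(empty)' undo_depth=4 redo_depth=0
After op 9 (undo): buf='bfoo' undo_depth=3 redo_depth=1

Answer: bfoo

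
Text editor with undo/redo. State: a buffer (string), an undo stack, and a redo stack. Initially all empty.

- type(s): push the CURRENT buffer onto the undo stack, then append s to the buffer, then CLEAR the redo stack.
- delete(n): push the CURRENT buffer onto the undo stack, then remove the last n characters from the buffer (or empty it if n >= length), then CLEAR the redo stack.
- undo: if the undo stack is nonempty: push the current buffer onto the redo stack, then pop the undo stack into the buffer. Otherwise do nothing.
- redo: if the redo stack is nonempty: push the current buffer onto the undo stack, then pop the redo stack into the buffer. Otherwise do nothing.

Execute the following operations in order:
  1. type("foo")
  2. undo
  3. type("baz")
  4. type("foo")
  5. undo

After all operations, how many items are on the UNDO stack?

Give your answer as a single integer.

Answer: 1

Derivation:
After op 1 (type): buf='foo' undo_depth=1 redo_depth=0
After op 2 (undo): buf='(empty)' undo_depth=0 redo_depth=1
After op 3 (type): buf='baz' undo_depth=1 redo_depth=0
After op 4 (type): buf='bazfoo' undo_depth=2 redo_depth=0
After op 5 (undo): buf='baz' undo_depth=1 redo_depth=1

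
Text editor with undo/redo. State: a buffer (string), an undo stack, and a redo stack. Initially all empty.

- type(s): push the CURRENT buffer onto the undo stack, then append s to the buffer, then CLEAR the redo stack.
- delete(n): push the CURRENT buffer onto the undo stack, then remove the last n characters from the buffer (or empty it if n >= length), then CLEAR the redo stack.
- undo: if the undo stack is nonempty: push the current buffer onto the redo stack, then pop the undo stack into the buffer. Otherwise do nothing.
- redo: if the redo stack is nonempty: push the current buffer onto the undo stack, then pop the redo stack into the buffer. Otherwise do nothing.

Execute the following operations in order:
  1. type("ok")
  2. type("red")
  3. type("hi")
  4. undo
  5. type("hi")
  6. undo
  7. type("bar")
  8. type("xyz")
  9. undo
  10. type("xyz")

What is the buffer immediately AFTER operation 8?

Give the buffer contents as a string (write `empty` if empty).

Answer: okredbarxyz

Derivation:
After op 1 (type): buf='ok' undo_depth=1 redo_depth=0
After op 2 (type): buf='okred' undo_depth=2 redo_depth=0
After op 3 (type): buf='okredhi' undo_depth=3 redo_depth=0
After op 4 (undo): buf='okred' undo_depth=2 redo_depth=1
After op 5 (type): buf='okredhi' undo_depth=3 redo_depth=0
After op 6 (undo): buf='okred' undo_depth=2 redo_depth=1
After op 7 (type): buf='okredbar' undo_depth=3 redo_depth=0
After op 8 (type): buf='okredbarxyz' undo_depth=4 redo_depth=0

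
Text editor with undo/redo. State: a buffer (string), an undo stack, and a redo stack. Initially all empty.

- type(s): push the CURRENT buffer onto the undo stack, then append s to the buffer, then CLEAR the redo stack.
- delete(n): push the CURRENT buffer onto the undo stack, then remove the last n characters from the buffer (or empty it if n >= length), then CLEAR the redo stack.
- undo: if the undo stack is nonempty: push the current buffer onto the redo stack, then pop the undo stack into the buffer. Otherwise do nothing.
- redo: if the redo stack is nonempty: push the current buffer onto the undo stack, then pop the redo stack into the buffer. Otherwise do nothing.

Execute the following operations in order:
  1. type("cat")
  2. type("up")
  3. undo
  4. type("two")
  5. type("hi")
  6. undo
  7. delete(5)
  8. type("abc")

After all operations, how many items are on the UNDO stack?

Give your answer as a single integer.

After op 1 (type): buf='cat' undo_depth=1 redo_depth=0
After op 2 (type): buf='catup' undo_depth=2 redo_depth=0
After op 3 (undo): buf='cat' undo_depth=1 redo_depth=1
After op 4 (type): buf='cattwo' undo_depth=2 redo_depth=0
After op 5 (type): buf='cattwohi' undo_depth=3 redo_depth=0
After op 6 (undo): buf='cattwo' undo_depth=2 redo_depth=1
After op 7 (delete): buf='c' undo_depth=3 redo_depth=0
After op 8 (type): buf='cabc' undo_depth=4 redo_depth=0

Answer: 4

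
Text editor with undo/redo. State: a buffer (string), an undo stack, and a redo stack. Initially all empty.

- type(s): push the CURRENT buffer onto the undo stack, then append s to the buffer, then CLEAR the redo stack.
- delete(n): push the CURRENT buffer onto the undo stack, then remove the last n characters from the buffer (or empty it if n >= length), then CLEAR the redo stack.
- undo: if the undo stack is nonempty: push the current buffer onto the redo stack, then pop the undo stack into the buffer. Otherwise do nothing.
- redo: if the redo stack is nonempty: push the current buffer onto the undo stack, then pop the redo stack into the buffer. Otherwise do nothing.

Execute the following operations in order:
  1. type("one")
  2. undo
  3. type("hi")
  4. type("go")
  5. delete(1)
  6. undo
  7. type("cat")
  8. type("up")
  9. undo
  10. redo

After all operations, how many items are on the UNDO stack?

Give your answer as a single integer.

After op 1 (type): buf='one' undo_depth=1 redo_depth=0
After op 2 (undo): buf='(empty)' undo_depth=0 redo_depth=1
After op 3 (type): buf='hi' undo_depth=1 redo_depth=0
After op 4 (type): buf='higo' undo_depth=2 redo_depth=0
After op 5 (delete): buf='hig' undo_depth=3 redo_depth=0
After op 6 (undo): buf='higo' undo_depth=2 redo_depth=1
After op 7 (type): buf='higocat' undo_depth=3 redo_depth=0
After op 8 (type): buf='higocatup' undo_depth=4 redo_depth=0
After op 9 (undo): buf='higocat' undo_depth=3 redo_depth=1
After op 10 (redo): buf='higocatup' undo_depth=4 redo_depth=0

Answer: 4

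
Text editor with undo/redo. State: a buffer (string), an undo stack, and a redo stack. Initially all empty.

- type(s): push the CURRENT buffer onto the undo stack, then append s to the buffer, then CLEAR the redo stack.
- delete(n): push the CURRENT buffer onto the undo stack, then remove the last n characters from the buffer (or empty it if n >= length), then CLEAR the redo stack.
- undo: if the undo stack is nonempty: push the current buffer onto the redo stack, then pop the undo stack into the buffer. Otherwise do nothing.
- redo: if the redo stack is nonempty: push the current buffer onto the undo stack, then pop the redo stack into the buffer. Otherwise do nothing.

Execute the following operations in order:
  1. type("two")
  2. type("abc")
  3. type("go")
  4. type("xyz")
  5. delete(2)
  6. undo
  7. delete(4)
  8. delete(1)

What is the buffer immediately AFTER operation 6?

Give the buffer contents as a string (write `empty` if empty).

Answer: twoabcgoxyz

Derivation:
After op 1 (type): buf='two' undo_depth=1 redo_depth=0
After op 2 (type): buf='twoabc' undo_depth=2 redo_depth=0
After op 3 (type): buf='twoabcgo' undo_depth=3 redo_depth=0
After op 4 (type): buf='twoabcgoxyz' undo_depth=4 redo_depth=0
After op 5 (delete): buf='twoabcgox' undo_depth=5 redo_depth=0
After op 6 (undo): buf='twoabcgoxyz' undo_depth=4 redo_depth=1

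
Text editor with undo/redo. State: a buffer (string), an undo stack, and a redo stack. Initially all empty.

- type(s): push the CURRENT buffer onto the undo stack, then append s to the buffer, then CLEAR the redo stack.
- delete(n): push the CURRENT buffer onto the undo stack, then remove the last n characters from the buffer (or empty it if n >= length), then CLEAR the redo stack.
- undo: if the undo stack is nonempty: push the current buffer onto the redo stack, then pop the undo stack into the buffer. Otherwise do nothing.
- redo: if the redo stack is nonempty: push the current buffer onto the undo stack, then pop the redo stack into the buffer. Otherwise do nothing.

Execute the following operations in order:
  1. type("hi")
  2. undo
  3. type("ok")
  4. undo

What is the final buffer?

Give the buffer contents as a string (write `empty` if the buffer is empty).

Answer: empty

Derivation:
After op 1 (type): buf='hi' undo_depth=1 redo_depth=0
After op 2 (undo): buf='(empty)' undo_depth=0 redo_depth=1
After op 3 (type): buf='ok' undo_depth=1 redo_depth=0
After op 4 (undo): buf='(empty)' undo_depth=0 redo_depth=1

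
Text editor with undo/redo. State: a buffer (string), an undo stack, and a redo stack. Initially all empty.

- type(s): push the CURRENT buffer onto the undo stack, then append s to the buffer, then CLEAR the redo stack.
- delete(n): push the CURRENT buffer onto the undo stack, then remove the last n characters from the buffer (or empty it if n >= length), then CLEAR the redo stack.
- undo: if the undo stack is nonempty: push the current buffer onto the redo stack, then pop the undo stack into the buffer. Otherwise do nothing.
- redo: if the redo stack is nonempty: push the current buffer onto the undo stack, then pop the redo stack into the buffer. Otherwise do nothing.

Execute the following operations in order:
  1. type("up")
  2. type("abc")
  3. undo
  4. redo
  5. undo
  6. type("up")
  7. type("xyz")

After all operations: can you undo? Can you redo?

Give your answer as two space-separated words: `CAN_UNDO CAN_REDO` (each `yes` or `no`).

Answer: yes no

Derivation:
After op 1 (type): buf='up' undo_depth=1 redo_depth=0
After op 2 (type): buf='upabc' undo_depth=2 redo_depth=0
After op 3 (undo): buf='up' undo_depth=1 redo_depth=1
After op 4 (redo): buf='upabc' undo_depth=2 redo_depth=0
After op 5 (undo): buf='up' undo_depth=1 redo_depth=1
After op 6 (type): buf='upup' undo_depth=2 redo_depth=0
After op 7 (type): buf='upupxyz' undo_depth=3 redo_depth=0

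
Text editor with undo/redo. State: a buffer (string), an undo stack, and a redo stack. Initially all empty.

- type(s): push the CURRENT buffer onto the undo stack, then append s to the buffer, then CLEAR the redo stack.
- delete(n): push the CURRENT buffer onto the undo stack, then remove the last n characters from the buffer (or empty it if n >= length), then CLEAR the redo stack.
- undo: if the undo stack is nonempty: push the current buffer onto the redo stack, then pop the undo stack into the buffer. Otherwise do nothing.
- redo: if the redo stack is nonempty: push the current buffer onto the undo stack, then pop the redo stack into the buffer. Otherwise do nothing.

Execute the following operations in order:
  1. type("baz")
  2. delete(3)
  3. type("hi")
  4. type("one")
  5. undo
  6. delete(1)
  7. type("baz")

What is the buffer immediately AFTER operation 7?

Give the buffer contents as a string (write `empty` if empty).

Answer: hbaz

Derivation:
After op 1 (type): buf='baz' undo_depth=1 redo_depth=0
After op 2 (delete): buf='(empty)' undo_depth=2 redo_depth=0
After op 3 (type): buf='hi' undo_depth=3 redo_depth=0
After op 4 (type): buf='hione' undo_depth=4 redo_depth=0
After op 5 (undo): buf='hi' undo_depth=3 redo_depth=1
After op 6 (delete): buf='h' undo_depth=4 redo_depth=0
After op 7 (type): buf='hbaz' undo_depth=5 redo_depth=0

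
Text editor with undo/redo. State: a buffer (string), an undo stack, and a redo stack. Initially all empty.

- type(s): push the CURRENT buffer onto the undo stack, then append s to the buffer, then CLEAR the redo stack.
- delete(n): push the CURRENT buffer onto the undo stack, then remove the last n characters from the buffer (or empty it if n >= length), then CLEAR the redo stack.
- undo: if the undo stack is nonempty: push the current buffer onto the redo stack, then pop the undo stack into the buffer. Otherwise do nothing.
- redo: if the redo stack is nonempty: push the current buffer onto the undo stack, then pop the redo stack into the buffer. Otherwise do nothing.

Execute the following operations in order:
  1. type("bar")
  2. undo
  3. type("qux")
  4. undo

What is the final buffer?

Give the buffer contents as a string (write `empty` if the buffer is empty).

Answer: empty

Derivation:
After op 1 (type): buf='bar' undo_depth=1 redo_depth=0
After op 2 (undo): buf='(empty)' undo_depth=0 redo_depth=1
After op 3 (type): buf='qux' undo_depth=1 redo_depth=0
After op 4 (undo): buf='(empty)' undo_depth=0 redo_depth=1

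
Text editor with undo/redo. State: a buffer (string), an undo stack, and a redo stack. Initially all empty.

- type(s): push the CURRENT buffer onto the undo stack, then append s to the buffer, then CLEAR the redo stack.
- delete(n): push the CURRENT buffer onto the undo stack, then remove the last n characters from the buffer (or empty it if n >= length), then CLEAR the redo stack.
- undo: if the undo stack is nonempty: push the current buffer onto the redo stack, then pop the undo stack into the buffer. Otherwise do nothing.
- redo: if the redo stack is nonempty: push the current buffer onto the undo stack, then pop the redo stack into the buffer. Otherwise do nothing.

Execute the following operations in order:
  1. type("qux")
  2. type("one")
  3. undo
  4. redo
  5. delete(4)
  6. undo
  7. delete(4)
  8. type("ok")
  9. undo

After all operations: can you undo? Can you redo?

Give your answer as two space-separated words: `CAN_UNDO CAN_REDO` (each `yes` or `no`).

After op 1 (type): buf='qux' undo_depth=1 redo_depth=0
After op 2 (type): buf='quxone' undo_depth=2 redo_depth=0
After op 3 (undo): buf='qux' undo_depth=1 redo_depth=1
After op 4 (redo): buf='quxone' undo_depth=2 redo_depth=0
After op 5 (delete): buf='qu' undo_depth=3 redo_depth=0
After op 6 (undo): buf='quxone' undo_depth=2 redo_depth=1
After op 7 (delete): buf='qu' undo_depth=3 redo_depth=0
After op 8 (type): buf='quok' undo_depth=4 redo_depth=0
After op 9 (undo): buf='qu' undo_depth=3 redo_depth=1

Answer: yes yes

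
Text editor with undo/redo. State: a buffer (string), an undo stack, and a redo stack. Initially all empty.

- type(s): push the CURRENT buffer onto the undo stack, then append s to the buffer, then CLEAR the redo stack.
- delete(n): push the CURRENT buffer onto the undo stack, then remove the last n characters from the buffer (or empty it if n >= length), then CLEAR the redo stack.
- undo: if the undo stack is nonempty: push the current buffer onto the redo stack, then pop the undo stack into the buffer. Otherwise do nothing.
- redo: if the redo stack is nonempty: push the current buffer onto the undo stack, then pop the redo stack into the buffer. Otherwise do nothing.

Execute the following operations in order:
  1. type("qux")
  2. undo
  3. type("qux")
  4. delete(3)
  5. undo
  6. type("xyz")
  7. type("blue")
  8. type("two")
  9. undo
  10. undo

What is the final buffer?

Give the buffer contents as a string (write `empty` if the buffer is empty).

Answer: quxxyz

Derivation:
After op 1 (type): buf='qux' undo_depth=1 redo_depth=0
After op 2 (undo): buf='(empty)' undo_depth=0 redo_depth=1
After op 3 (type): buf='qux' undo_depth=1 redo_depth=0
After op 4 (delete): buf='(empty)' undo_depth=2 redo_depth=0
After op 5 (undo): buf='qux' undo_depth=1 redo_depth=1
After op 6 (type): buf='quxxyz' undo_depth=2 redo_depth=0
After op 7 (type): buf='quxxyzblue' undo_depth=3 redo_depth=0
After op 8 (type): buf='quxxyzbluetwo' undo_depth=4 redo_depth=0
After op 9 (undo): buf='quxxyzblue' undo_depth=3 redo_depth=1
After op 10 (undo): buf='quxxyz' undo_depth=2 redo_depth=2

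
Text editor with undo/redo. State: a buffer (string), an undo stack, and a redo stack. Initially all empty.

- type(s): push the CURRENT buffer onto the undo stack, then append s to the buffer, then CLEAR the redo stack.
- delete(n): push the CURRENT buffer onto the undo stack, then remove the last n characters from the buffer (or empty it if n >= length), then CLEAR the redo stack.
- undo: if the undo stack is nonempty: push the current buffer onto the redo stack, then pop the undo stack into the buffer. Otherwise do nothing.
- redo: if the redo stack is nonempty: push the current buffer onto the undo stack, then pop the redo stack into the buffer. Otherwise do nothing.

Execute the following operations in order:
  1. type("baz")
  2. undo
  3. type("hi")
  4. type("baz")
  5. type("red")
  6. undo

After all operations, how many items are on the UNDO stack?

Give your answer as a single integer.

Answer: 2

Derivation:
After op 1 (type): buf='baz' undo_depth=1 redo_depth=0
After op 2 (undo): buf='(empty)' undo_depth=0 redo_depth=1
After op 3 (type): buf='hi' undo_depth=1 redo_depth=0
After op 4 (type): buf='hibaz' undo_depth=2 redo_depth=0
After op 5 (type): buf='hibazred' undo_depth=3 redo_depth=0
After op 6 (undo): buf='hibaz' undo_depth=2 redo_depth=1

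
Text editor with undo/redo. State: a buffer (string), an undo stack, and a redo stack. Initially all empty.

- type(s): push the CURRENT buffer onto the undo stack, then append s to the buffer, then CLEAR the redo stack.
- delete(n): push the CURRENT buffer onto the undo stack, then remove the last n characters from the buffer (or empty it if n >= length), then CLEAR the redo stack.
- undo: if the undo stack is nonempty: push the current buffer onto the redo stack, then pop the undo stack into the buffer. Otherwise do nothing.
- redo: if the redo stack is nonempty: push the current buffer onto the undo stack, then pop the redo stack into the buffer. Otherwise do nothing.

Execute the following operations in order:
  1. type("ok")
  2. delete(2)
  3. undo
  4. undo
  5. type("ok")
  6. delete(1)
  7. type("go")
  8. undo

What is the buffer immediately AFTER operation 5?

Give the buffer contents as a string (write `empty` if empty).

After op 1 (type): buf='ok' undo_depth=1 redo_depth=0
After op 2 (delete): buf='(empty)' undo_depth=2 redo_depth=0
After op 3 (undo): buf='ok' undo_depth=1 redo_depth=1
After op 4 (undo): buf='(empty)' undo_depth=0 redo_depth=2
After op 5 (type): buf='ok' undo_depth=1 redo_depth=0

Answer: ok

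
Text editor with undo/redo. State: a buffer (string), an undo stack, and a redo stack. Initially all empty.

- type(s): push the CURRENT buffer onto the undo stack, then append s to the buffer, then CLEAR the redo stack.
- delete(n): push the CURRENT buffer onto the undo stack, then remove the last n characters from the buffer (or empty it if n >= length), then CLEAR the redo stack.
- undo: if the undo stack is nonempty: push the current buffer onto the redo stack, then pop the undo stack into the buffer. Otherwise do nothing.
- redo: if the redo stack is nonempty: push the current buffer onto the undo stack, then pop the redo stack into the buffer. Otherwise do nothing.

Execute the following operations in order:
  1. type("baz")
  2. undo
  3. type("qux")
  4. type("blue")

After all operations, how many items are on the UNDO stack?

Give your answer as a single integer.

After op 1 (type): buf='baz' undo_depth=1 redo_depth=0
After op 2 (undo): buf='(empty)' undo_depth=0 redo_depth=1
After op 3 (type): buf='qux' undo_depth=1 redo_depth=0
After op 4 (type): buf='quxblue' undo_depth=2 redo_depth=0

Answer: 2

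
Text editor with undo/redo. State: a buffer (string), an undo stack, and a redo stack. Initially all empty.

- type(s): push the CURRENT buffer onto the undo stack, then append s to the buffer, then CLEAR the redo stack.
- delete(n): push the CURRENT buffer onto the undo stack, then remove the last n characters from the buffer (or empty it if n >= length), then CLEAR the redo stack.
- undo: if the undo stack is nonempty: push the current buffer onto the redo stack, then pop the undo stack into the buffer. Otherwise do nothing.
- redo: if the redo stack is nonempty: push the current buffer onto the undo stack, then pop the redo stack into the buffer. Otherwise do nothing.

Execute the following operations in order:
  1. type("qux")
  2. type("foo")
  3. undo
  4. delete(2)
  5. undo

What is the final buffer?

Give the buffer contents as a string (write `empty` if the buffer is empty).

Answer: qux

Derivation:
After op 1 (type): buf='qux' undo_depth=1 redo_depth=0
After op 2 (type): buf='quxfoo' undo_depth=2 redo_depth=0
After op 3 (undo): buf='qux' undo_depth=1 redo_depth=1
After op 4 (delete): buf='q' undo_depth=2 redo_depth=0
After op 5 (undo): buf='qux' undo_depth=1 redo_depth=1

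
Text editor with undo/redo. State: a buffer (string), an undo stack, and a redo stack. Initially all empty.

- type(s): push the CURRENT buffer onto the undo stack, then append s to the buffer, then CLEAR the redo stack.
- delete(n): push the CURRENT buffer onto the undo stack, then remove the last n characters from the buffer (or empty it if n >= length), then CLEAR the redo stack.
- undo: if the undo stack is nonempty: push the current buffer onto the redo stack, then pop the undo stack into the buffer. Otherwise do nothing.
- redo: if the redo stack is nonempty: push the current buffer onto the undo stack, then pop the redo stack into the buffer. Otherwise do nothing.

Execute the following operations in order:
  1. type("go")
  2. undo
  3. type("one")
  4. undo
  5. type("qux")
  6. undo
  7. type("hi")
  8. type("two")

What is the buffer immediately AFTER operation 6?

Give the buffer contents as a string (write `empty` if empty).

Answer: empty

Derivation:
After op 1 (type): buf='go' undo_depth=1 redo_depth=0
After op 2 (undo): buf='(empty)' undo_depth=0 redo_depth=1
After op 3 (type): buf='one' undo_depth=1 redo_depth=0
After op 4 (undo): buf='(empty)' undo_depth=0 redo_depth=1
After op 5 (type): buf='qux' undo_depth=1 redo_depth=0
After op 6 (undo): buf='(empty)' undo_depth=0 redo_depth=1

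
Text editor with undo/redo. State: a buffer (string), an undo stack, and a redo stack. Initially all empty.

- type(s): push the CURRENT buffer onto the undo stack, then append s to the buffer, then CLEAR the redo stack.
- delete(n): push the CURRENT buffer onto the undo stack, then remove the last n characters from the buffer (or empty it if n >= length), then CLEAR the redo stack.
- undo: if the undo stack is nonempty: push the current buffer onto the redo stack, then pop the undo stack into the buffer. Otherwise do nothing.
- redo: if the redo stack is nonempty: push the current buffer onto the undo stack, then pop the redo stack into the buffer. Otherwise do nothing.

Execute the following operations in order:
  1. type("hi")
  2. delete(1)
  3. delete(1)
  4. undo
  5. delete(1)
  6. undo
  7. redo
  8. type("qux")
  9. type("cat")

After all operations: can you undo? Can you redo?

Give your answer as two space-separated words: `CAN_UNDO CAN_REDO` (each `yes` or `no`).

After op 1 (type): buf='hi' undo_depth=1 redo_depth=0
After op 2 (delete): buf='h' undo_depth=2 redo_depth=0
After op 3 (delete): buf='(empty)' undo_depth=3 redo_depth=0
After op 4 (undo): buf='h' undo_depth=2 redo_depth=1
After op 5 (delete): buf='(empty)' undo_depth=3 redo_depth=0
After op 6 (undo): buf='h' undo_depth=2 redo_depth=1
After op 7 (redo): buf='(empty)' undo_depth=3 redo_depth=0
After op 8 (type): buf='qux' undo_depth=4 redo_depth=0
After op 9 (type): buf='quxcat' undo_depth=5 redo_depth=0

Answer: yes no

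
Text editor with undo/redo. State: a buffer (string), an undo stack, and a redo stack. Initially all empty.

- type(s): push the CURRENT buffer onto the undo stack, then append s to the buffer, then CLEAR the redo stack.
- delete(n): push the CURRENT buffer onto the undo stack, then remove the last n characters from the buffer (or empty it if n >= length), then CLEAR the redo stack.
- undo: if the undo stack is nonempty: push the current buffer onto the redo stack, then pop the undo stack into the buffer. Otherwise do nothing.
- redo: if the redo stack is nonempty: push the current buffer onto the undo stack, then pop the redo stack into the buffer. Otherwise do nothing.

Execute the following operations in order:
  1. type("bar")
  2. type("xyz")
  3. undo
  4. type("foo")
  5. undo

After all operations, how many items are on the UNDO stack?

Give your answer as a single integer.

Answer: 1

Derivation:
After op 1 (type): buf='bar' undo_depth=1 redo_depth=0
After op 2 (type): buf='barxyz' undo_depth=2 redo_depth=0
After op 3 (undo): buf='bar' undo_depth=1 redo_depth=1
After op 4 (type): buf='barfoo' undo_depth=2 redo_depth=0
After op 5 (undo): buf='bar' undo_depth=1 redo_depth=1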